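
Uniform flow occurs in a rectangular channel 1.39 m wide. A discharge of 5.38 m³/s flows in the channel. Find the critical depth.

For a rectangular channel, critical depth y_c = (q²/g)^(1/3) where q = Q/b = 5.38/1.39 = 3.871 m²/s.
So y_c = (3.871²/9.81)^(1/3) = 1.15 m.

y_c = 1.15 m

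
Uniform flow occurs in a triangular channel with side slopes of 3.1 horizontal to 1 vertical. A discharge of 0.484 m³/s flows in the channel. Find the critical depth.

At critical depth, Q² T / (g A³) = 1, i.e. A³/T = Q²/g = 0.484²/9.81 = 0.02388.
At y = 0.253 m: A³/T = 0.004981 — too small.
At y = 0.439 m: A³/T = 0.07835 — too large.
At y = 0.346 m: A³/T = 0.02383 — ≈ 0.02388.

y_c = 0.346 m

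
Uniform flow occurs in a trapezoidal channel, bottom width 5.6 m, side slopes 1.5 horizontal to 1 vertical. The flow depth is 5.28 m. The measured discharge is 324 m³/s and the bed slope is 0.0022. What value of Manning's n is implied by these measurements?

n = 0.021

With bottom width b = 5.6 m and side slope z = 1.5: A = (b + zy)y = (5.6 + 1.5×5.28)×5.28 = 71.39 m²; P = b + 2y√(1+z²) = 5.6 + 2×5.28×1.803 = 24.64 m.
Hydraulic radius R = A/P = 71.39/24.64 = 2.897 m.
Rearranging Manning's equation: n = (1/Q) A R^(2/3) S^(1/2) = (1/324) × 71.39 × 2.897^(2/3) × √0.0022 = 0.021.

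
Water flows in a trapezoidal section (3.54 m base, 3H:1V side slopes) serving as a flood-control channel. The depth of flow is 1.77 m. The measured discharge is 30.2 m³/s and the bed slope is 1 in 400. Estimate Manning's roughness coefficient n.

With bottom width b = 3.54 m and side slope z = 3: A = (b + zy)y = (3.54 + 3×1.77)×1.77 = 15.66 m²; P = b + 2y√(1+z²) = 3.54 + 2×1.77×3.162 = 14.73 m.
Hydraulic radius R = A/P = 15.66/14.73 = 1.063 m.
Rearranging Manning's equation: n = (1/Q) A R^(2/3) S^(1/2) = (1/30.2) × 15.66 × 1.063^(2/3) × √0.0025 = 0.027.

n = 0.027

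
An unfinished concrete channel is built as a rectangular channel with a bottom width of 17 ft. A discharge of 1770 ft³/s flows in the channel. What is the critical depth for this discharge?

y_c = 6.96 ft

For a rectangular channel, critical depth y_c = (q²/g)^(1/3) where q = Q/b = 1770/17 = 104.1 ft²/s.
So y_c = (104.1²/32.2)^(1/3) = 6.96 ft.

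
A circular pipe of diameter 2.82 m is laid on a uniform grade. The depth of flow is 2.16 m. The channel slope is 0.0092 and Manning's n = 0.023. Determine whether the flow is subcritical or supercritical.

For a circular section of diameter D = 2.82 m at depth y = 2.16 m, the central angle is θ = 2 arccos(1 − 2y/D) = 4.263 rad. Then A = (D²/8)(θ − sin θ) = 5.133 m² and P = Dθ/2 = 6.011 m.
Hydraulic radius R = A/P = 5.133/6.011 = 0.854 m.
V = (1/n) R^(2/3) √S = (1/0.023) × 0.854^(2/3) × √0.0092 = 3.754 m/s. Hydraulic depth D_h = A/T = 5.133/2.388 = 2.15 m.
Froude number Fr = V/√(g·D_h) = 3.754/√(9.81×2.15) = 0.817, which is less than 1, so the flow is subcritical.

subcritical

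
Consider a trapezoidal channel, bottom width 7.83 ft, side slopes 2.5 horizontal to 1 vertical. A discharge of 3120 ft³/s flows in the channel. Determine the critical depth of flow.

y_c = 8.51 ft

At critical depth, Q² T / (g A³) = 1, i.e. A³/T = Q²/g = 3120²/32.2 = 302300.
Trying y = 6.5 ft: A³/T = 95080 — short.
Trying y = 10.5 ft: A³/T = 759500 — over.
Trying y = 8.51 ft: A³/T = 301600 — ≈ 302300.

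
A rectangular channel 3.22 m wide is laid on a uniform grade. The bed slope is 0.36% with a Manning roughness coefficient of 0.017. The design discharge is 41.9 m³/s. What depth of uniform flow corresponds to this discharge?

Manning's equation rearranged: A R^(2/3) = nQ / (1·√S) = 0.017 × 41.9 / (√0.0036) = 11.87.
Try y = 3.95 m: A R^(2/3) = 13.91 — high.
Try y = 3.46 m: A R^(2/3) = 11.86 — close enough.

y_n = 3.46 m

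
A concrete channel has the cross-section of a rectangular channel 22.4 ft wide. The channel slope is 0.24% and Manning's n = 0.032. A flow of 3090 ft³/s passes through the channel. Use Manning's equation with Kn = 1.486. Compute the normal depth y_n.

y_n = 17 ft

Manning's equation rearranged: A R^(2/3) = nQ / (1.486·√S) = 0.032 × 3090 / (1.486 × √0.0024) = 1358.
Try y = 12.8 ft: A R^(2/3) = 943.9 — short.
Try y = 21.3 ft: A R^(2/3) = 1802 — over.
Try y = 17 ft: A R^(2/3) = 1360 — close enough.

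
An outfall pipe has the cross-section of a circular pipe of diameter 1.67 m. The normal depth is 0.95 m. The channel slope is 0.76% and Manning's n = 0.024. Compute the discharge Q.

For a circular section of diameter D = 1.67 m at depth y = 0.95 m, the central angle is θ = 2 arccos(1 − 2y/D) = 3.418 rad. Then A = (D²/8)(θ − sin θ) = 1.287 m² and P = Dθ/2 = 2.854 m.
Hydraulic radius R = A/P = 1.287/2.854 = 0.4508 m.
Manning's equation: Q = (1/n) A R^(2/3) S^(1/2) = (1/0.024) × 1.287 × 0.4508^(2/3) × 0.0076^(1/2) = 2.75 m³/s.

Q = 2.75 m³/s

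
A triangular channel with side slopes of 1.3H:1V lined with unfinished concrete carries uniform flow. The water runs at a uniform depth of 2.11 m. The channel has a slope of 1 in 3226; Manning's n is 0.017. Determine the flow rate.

For a triangular section with side slope z = 1.3: A = zy² = 1.3×2.11² = 5.788 m²; P = 2y√(1+z²) = 2×2.11×1.64 = 6.921 m.
Hydraulic radius R = A/P = 5.788/6.921 = 0.8362 m.
Manning's equation: Q = (1/n) A R^(2/3) S^(1/2) = (1/0.017) × 5.788 × 0.8362^(2/3) × 0.00031^(1/2) = 5.32 m³/s.

Q = 5.32 m³/s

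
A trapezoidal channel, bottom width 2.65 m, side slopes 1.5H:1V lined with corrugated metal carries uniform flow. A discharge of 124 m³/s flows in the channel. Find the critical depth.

At critical depth, Q² T / (g A³) = 1, i.e. A³/T = Q²/g = 124²/9.81 = 1567.
Trying y = 2.45 m: A³/T = 372.1 — too small.
Trying y = 3.48 m: A³/T = 1569 — matches.

y_c = 3.48 m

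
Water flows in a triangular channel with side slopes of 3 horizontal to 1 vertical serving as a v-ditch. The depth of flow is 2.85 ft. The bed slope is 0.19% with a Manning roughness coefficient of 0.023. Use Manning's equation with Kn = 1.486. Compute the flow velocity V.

For a triangular section with side slope z = 3: A = zy² = 3×2.85² = 24.37 ft²; P = 2y√(1+z²) = 2×2.85×3.162 = 18.02 ft.
Hydraulic radius R = A/P = 24.37/18.02 = 1.352 ft.
From Manning's equation, V = (1.486/n) R^(2/3) S^(1/2) = (1.486/0.023) × 1.352^(2/3) × 0.0019^(1/2) = 3.44 ft/s.

V = 3.44 ft/s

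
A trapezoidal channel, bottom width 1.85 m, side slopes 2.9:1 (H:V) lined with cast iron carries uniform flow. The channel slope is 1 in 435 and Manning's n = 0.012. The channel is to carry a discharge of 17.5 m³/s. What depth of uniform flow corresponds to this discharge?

Manning's equation rearranged: A R^(2/3) = nQ / (1·√S) = 0.012 × 17.5 / (√0.002299) = 4.38.
Trying y = 1.26 m: A R^(2/3) = 5.591 — over.
Trying y = 0.952 m: A R^(2/3) = 3.02 — short.
Trying y = 1.13 m: A R^(2/3) = 4.39 — matches.

y_n = 1.13 m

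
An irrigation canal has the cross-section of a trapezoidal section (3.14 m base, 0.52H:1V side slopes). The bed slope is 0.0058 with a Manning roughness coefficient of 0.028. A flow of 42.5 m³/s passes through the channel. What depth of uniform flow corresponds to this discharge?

Manning's equation rearranged: A R^(2/3) = nQ / (1·√S) = 0.028 × 42.5 / (√0.0058) = 15.63.
At y = 2.34 m: A R^(2/3) = 11.59 — too small.
At y = 3.5 m: A R^(2/3) = 23.49 — too large.
At y = 2.78 m: A R^(2/3) = 15.61 — close enough.

y_n = 2.78 m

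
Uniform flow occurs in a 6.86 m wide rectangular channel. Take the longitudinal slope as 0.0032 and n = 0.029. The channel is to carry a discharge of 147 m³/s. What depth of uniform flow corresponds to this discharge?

y_n = 6.42 m

Manning's equation rearranged: A R^(2/3) = nQ / (1·√S) = 0.029 × 147 / (√0.0032) = 75.36.
Try y = 8.03 m: A R^(2/3) = 98.84 — too large.
Try y = 4.52 m: A R^(2/3) = 48.4 — too small.
Try y = 6.42 m: A R^(2/3) = 75.3 — matches.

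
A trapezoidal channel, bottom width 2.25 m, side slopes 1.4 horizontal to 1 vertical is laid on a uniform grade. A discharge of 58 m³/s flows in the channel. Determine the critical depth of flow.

y_c = 2.54 m

At critical depth, Q² T / (g A³) = 1, i.e. A³/T = Q²/g = 58²/9.81 = 342.9.
Trying y = 2.06 m: A³/T = 147.5 — low.
Trying y = 2.54 m: A³/T = 342.6 — matches.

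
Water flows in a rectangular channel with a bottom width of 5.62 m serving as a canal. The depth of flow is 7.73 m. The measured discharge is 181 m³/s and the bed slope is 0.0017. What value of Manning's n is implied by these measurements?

n = 0.016

Flow area A = b·y = 5.62 × 7.73 = 43.44 m². Wetted perimeter P = b + 2y = 5.62 + 2×7.73 = 21.08 m.
Hydraulic radius R = A/P = 43.44/21.08 = 2.061 m.
Rearranging Manning's equation: n = (1/Q) A R^(2/3) S^(1/2) = (1/181) × 43.44 × 2.061^(2/3) × √0.0017 = 0.016.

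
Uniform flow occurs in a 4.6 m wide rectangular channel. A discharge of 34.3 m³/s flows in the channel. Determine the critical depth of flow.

For a rectangular channel, critical depth y_c = (q²/g)^(1/3) where q = Q/b = 34.3/4.6 = 7.457 m²/s.
So y_c = (7.457²/9.81)^(1/3) = 1.78 m.

y_c = 1.78 m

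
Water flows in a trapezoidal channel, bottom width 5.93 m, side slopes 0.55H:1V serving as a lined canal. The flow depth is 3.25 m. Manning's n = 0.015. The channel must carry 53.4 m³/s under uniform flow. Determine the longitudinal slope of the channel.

With bottom width b = 5.93 m and side slope z = 0.55: A = (b + zy)y = (5.93 + 0.55×3.25)×3.25 = 25.08 m²; P = b + 2y√(1+z²) = 5.93 + 2×3.25×1.141 = 13.35 m.
Hydraulic radius R = A/P = 25.08/13.35 = 1.879 m.
From Manning's equation, S = [nQ / (1 A R^(2/3))]² = [0.015 × 53.4 / (1 × 25.08 × 1.879^(2/3))]² = 0.00044.

S = 0.00044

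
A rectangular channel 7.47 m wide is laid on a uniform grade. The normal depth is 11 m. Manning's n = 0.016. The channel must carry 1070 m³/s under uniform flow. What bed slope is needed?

Flow area A = b·y = 7.47 × 11 = 82.17 m². Wetted perimeter P = b + 2y = 7.47 + 2×11 = 29.47 m.
Hydraulic radius R = A/P = 82.17/29.47 = 2.788 m.
From Manning's equation, S = [nQ / (1 A R^(2/3))]² = [0.016 × 1070 / (1 × 82.17 × 2.788^(2/3))]² = 0.0111.

S = 0.0111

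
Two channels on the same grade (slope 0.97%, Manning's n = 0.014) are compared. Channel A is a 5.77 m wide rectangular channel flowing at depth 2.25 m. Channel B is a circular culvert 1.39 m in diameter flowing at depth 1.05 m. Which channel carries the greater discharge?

Channel A: Flow area A = b·y = 5.77 × 2.25 = 12.98 m². Wetted perimeter P = b + 2y = 5.77 + 2×2.25 = 10.27 m. Hydraulic radius R = A/P = 12.98/10.27 = 1.264 m. Q_A = (1/0.014)·12.98·1.264^(2/3)·√0.0097 = 106.8 m³/s.
Channel B: For a circular section of diameter D = 1.39 m at depth y = 1.05 m, the central angle is θ = 2 arccos(1 − 2y/D) = 4.214 rad. Then A = (D²/8)(θ − sin θ) = 1.23 m² and P = Dθ/2 = 2.929 m. Hydraulic radius R = A/P = 1.23/2.929 = 0.4199 m. Q_B = (1/0.014)·1.23·0.4199^(2/3)·√0.0097 = 4.851 m³/s.
Q_A = 106.8 m³/s vs Q_B = 4.851 m³/s, so channel A carries more.

channel A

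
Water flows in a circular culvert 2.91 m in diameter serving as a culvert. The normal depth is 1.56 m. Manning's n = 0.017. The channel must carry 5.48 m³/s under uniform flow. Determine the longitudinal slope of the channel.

S = 0.00095

For a circular section of diameter D = 2.91 m at depth y = 1.56 m, the central angle is θ = 2 arccos(1 − 2y/D) = 3.286 rad. Then A = (D²/8)(θ − sin θ) = 3.631 m² and P = Dθ/2 = 4.781 m.
Hydraulic radius R = A/P = 3.631/4.781 = 0.7594 m.
From Manning's equation, S = [nQ / (1 A R^(2/3))]² = [0.017 × 5.48 / (1 × 3.631 × 0.7594^(2/3))]² = 0.00095.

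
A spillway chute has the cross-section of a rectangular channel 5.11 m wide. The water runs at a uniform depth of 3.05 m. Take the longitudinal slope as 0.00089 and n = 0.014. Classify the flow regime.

subcritical

Flow area A = b·y = 5.11 × 3.05 = 15.59 m². Wetted perimeter P = b + 2y = 5.11 + 2×3.05 = 11.21 m.
Hydraulic radius R = A/P = 15.59/11.21 = 1.39 m.
V = (1/n) R^(2/3) √S = (1/0.014) × 1.39^(2/3) × √0.00089 = 2.654 m/s. Hydraulic depth D_h = A/T = 15.59/5.11 = 3.05 m.
Froude number Fr = V/√(g·D_h) = 2.654/√(9.81×3.05) = 0.485, which is less than 1, so the flow is subcritical.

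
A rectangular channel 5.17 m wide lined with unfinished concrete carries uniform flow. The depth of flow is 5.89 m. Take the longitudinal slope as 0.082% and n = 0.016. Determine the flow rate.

Q = 80.5 m³/s

Flow area A = b·y = 5.17 × 5.89 = 30.45 m². Wetted perimeter P = b + 2y = 5.17 + 2×5.89 = 16.95 m.
Hydraulic radius R = A/P = 30.45/16.95 = 1.797 m.
Manning's equation: Q = (1/n) A R^(2/3) S^(1/2) = (1/0.016) × 30.45 × 1.797^(2/3) × 0.00082^(1/2) = 80.5 m³/s.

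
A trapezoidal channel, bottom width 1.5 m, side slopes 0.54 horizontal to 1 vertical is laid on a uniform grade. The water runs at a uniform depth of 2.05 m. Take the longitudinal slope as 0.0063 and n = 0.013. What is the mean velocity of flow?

With bottom width b = 1.5 m and side slope z = 0.54: A = (b + zy)y = (1.5 + 0.54×2.05)×2.05 = 5.344 m²; P = b + 2y√(1+z²) = 1.5 + 2×2.05×1.136 = 6.16 m.
Hydraulic radius R = A/P = 5.344/6.16 = 0.8676 m.
From Manning's equation, V = (1/n) R^(2/3) S^(1/2) = (1/0.013) × 0.8676^(2/3) × 0.0063^(1/2) = 5.55 m/s.

V = 5.55 m/s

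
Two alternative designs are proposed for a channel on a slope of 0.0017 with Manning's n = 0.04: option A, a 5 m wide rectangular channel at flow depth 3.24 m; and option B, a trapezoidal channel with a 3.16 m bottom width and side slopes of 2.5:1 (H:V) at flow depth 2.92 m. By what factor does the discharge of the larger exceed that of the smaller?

Channel A: Flow area A = b·y = 5 × 3.24 = 16.2 m². Wetted perimeter P = b + 2y = 5 + 2×3.24 = 11.48 m. Hydraulic radius R = A/P = 16.2/11.48 = 1.411 m. Q_A = (1/0.04)·16.2·1.411^(2/3)·√0.0017 = 21.01 m³/s.
Channel B: With bottom width b = 3.16 m and side slope z = 2.5: A = (b + zy)y = (3.16 + 2.5×2.92)×2.92 = 30.54 m²; P = b + 2y√(1+z²) = 3.16 + 2×2.92×2.693 = 18.88 m. Hydraulic radius R = A/P = 30.54/18.88 = 1.617 m. Q_B = (1/0.04)·30.54·1.617^(2/3)·√0.0017 = 43.38 m³/s.
The larger discharge is 43.38 m³/s and the smaller is 21.01 m³/s; the ratio is 2.06.

2.06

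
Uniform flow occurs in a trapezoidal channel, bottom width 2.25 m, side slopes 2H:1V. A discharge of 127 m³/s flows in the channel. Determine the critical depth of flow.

At critical depth, Q² T / (g A³) = 1, i.e. A³/T = Q²/g = 127²/9.81 = 1644.
Trying y = 4.2 m: A³/T = 4698 — too large.
Trying y = 2.42 m: A³/T = 423.4 — too small.
Trying y = 3.31 m: A³/T = 1634 — matches.

y_c = 3.31 m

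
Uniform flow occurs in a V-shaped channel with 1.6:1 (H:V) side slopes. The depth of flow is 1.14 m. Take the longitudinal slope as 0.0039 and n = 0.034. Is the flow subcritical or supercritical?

subcritical

For a triangular section with side slope z = 1.6: A = zy² = 1.6×1.14² = 2.079 m²; P = 2y√(1+z²) = 2×1.14×1.887 = 4.302 m.
Hydraulic radius R = A/P = 2.079/4.302 = 0.4834 m.
V = (1/n) R^(2/3) √S = (1/0.034) × 0.4834^(2/3) × √0.0039 = 1.131 m/s. Hydraulic depth D_h = A/T = 2.079/3.648 = 0.57 m.
Froude number Fr = V/√(g·D_h) = 1.131/√(9.81×0.57) = 0.478, which is less than 1, so the flow is subcritical.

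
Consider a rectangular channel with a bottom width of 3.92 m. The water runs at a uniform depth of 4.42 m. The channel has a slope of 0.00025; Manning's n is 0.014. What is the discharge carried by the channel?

Q = 24 m³/s

Flow area A = b·y = 3.92 × 4.42 = 17.33 m². Wetted perimeter P = b + 2y = 3.92 + 2×4.42 = 12.76 m.
Hydraulic radius R = A/P = 17.33/12.76 = 1.358 m.
Manning's equation: Q = (1/n) A R^(2/3) S^(1/2) = (1/0.014) × 17.33 × 1.358^(2/3) × 0.00025^(1/2) = 24 m³/s.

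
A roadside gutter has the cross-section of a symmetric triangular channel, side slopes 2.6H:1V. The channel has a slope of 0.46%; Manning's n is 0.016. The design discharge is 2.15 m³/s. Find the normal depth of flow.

y_n = 0.656 m

Manning's equation rearranged: A R^(2/3) = nQ / (1·√S) = 0.016 × 2.15 / (√0.0046) = 0.5072.
At y = 0.53 m: A R^(2/3) = 0.2878 — short.
At y = 0.798 m: A R^(2/3) = 0.857 — over.
At y = 0.656 m: A R^(2/3) = 0.5082 — matches.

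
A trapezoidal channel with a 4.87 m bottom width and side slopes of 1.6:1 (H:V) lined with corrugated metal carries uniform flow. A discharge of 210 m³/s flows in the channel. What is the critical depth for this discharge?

y_c = 3.86 m

At critical depth, Q² T / (g A³) = 1, i.e. A³/T = Q²/g = 210²/9.81 = 4495.
At y = 4.89 m: A³/T = 11660 — too large.
At y = 3.26 m: A³/T = 2323 — too small.
At y = 3.86 m: A³/T = 4501 — close enough.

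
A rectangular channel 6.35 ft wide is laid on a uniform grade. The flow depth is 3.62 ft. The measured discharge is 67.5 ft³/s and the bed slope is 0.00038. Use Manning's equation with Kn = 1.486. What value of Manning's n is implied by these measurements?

n = 0.014

Flow area A = b·y = 6.35 × 3.62 = 22.99 ft². Wetted perimeter P = b + 2y = 6.35 + 2×3.62 = 13.59 ft.
Hydraulic radius R = A/P = 22.99/13.59 = 1.691 ft.
Rearranging Manning's equation: n = (1.486/Q) A R^(2/3) S^(1/2) = (1.486/67.5) × 22.99 × 1.691^(2/3) × √0.00038 = 0.014.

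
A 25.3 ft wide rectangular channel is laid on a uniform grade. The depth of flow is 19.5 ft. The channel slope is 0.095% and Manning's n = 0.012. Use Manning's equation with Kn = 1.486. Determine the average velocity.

Flow area A = b·y = 25.3 × 19.5 = 493.4 ft². Wetted perimeter P = b + 2y = 25.3 + 2×19.5 = 64.3 ft.
Hydraulic radius R = A/P = 493.4/64.3 = 7.673 ft.
From Manning's equation, V = (1.486/n) R^(2/3) S^(1/2) = (1.486/0.012) × 7.673^(2/3) × 0.00095^(1/2) = 14.8 ft/s.

V = 14.8 ft/s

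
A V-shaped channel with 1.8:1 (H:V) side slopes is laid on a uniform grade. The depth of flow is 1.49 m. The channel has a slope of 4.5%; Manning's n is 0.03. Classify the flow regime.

For a triangular section with side slope z = 1.8: A = zy² = 1.8×1.49² = 3.996 m²; P = 2y√(1+z²) = 2×1.49×2.059 = 6.136 m.
Hydraulic radius R = A/P = 3.996/6.136 = 0.6512 m.
V = (1/n) R^(2/3) √S = (1/0.03) × 0.6512^(2/3) × √0.045 = 5.313 m/s. Hydraulic depth D_h = A/T = 3.996/5.364 = 0.745 m.
Froude number Fr = V/√(g·D_h) = 5.313/√(9.81×0.745) = 1.97, which is greater than 1, so the flow is supercritical.

supercritical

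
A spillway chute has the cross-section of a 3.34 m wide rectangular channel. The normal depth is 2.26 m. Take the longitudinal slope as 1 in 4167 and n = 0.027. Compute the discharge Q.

Q = 4.22 m³/s

Flow area A = b·y = 3.34 × 2.26 = 7.548 m². Wetted perimeter P = b + 2y = 3.34 + 2×2.26 = 7.86 m.
Hydraulic radius R = A/P = 7.548/7.86 = 0.9604 m.
Manning's equation: Q = (1/n) A R^(2/3) S^(1/2) = (1/0.027) × 7.548 × 0.9604^(2/3) × 0.00024^(1/2) = 4.22 m³/s.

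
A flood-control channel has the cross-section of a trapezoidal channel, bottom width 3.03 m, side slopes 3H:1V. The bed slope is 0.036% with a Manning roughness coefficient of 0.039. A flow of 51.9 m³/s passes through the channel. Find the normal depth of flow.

y_n = 4.12 m

Manning's equation rearranged: A R^(2/3) = nQ / (1·√S) = 0.039 × 51.9 / (√0.00036) = 106.7.
Try y = 5.26 m: A R^(2/3) = 193.1 — too large.
Try y = 3.59 m: A R^(2/3) = 76.67 — too small.
Try y = 4.12 m: A R^(2/3) = 106.6 — matches.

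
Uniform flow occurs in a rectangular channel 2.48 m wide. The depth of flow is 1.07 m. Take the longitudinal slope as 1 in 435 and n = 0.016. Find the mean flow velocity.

V = 2.07 m/s

Flow area A = b·y = 2.48 × 1.07 = 2.654 m². Wetted perimeter P = b + 2y = 2.48 + 2×1.07 = 4.62 m.
Hydraulic radius R = A/P = 2.654/4.62 = 0.5744 m.
From Manning's equation, V = (1/n) R^(2/3) S^(1/2) = (1/0.016) × 0.5744^(2/3) × 0.002299^(1/2) = 2.07 m/s.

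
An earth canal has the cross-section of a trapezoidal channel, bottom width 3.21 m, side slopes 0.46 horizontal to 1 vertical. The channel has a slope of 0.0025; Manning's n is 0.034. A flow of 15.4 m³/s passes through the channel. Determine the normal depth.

Manning's equation rearranged: A R^(2/3) = nQ / (1·√S) = 0.034 × 15.4 / (√0.0025) = 10.47.
Trying y = 1.62 m: A R^(2/3) = 6.173 — too small.
Trying y = 2.66 m: A R^(2/3) = 14.05 — too large.
Trying y = 2.23 m: A R^(2/3) = 10.45 — ≈ 10.47.

y_n = 2.23 m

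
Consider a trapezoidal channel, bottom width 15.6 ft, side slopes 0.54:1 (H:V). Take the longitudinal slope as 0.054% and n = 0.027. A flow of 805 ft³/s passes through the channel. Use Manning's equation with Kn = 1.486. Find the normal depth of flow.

y_n = 9.79 ft

Manning's equation rearranged: A R^(2/3) = nQ / (1.486·√S) = 0.027 × 805 / (1.486 × √0.00054) = 629.4.
Trying y = 11.3 ft: A R^(2/3) = 804.3 — high.
Trying y = 7.68 ft: A R^(2/3) = 418.7 — low.
Trying y = 9.79 ft: A R^(2/3) = 629.5 — matches.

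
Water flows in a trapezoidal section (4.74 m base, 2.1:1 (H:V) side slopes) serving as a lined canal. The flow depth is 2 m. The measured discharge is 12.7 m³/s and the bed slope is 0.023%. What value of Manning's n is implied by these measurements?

With bottom width b = 4.74 m and side slope z = 2.1: A = (b + zy)y = (4.74 + 2.1×2)×2 = 17.88 m²; P = b + 2y√(1+z²) = 4.74 + 2×2×2.326 = 14.04 m.
Hydraulic radius R = A/P = 17.88/14.04 = 1.273 m.
Rearranging Manning's equation: n = (1/Q) A R^(2/3) S^(1/2) = (1/12.7) × 17.88 × 1.273^(2/3) × √0.00023 = 0.0251.

n = 0.0251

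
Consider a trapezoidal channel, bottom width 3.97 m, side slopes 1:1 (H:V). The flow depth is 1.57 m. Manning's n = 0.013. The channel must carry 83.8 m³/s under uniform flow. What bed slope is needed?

With bottom width b = 3.97 m and side slope z = 1: A = (b + zy)y = (3.97 + 1×1.57)×1.57 = 8.698 m²; P = b + 2y√(1+z²) = 3.97 + 2×1.57×1.414 = 8.411 m.
Hydraulic radius R = A/P = 8.698/8.411 = 1.034 m.
From Manning's equation, S = [nQ / (1 A R^(2/3))]² = [0.013 × 83.8 / (1 × 8.698 × 1.034^(2/3))]² = 0.015.

S = 0.015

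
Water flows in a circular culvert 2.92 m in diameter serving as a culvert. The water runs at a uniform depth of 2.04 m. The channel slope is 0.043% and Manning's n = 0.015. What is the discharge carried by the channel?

Q = 6.27 m³/s

For a circular section of diameter D = 2.92 m at depth y = 2.04 m, the central angle is θ = 2 arccos(1 − 2y/D) = 3.959 rad. Then A = (D²/8)(θ − sin θ) = 4.996 m² and P = Dθ/2 = 5.78 m.
Hydraulic radius R = A/P = 4.996/5.78 = 0.8645 m.
Manning's equation: Q = (1/n) A R^(2/3) S^(1/2) = (1/0.015) × 4.996 × 0.8645^(2/3) × 0.00043^(1/2) = 6.27 m³/s.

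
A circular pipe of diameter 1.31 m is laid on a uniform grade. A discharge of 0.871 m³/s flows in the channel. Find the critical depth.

At critical depth, Q² T / (g A³) = 1, i.e. A³/T = Q²/g = 0.871²/9.81 = 0.07733.
Try y = 0.411 m: A³/T = 0.03896 — low.
Try y = 0.576 m: A³/T = 0.1429 — high.
Try y = 0.491 m: A³/T = 0.07742 — close enough.

y_c = 0.491 m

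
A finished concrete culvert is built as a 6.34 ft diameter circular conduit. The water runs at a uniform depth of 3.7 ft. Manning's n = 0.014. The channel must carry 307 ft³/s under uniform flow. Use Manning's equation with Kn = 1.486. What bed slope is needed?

For a circular section of diameter D = 6.34 ft at depth y = 3.7 ft, the central angle is θ = 2 arccos(1 − 2y/D) = 3.478 rad. Then A = (D²/8)(θ − sin θ) = 19.13 ft² and P = Dθ/2 = 11.02 ft.
Hydraulic radius R = A/P = 19.13/11.02 = 1.735 ft.
From Manning's equation, S = [nQ / (1.486 A R^(2/3))]² = [0.014 × 307 / (1.486 × 19.13 × 1.735^(2/3))]² = 0.011.

S = 0.011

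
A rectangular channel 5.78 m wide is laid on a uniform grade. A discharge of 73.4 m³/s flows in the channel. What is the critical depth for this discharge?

y_c = 2.54 m

For a rectangular channel, critical depth y_c = (q²/g)^(1/3) where q = Q/b = 73.4/5.78 = 12.7 m²/s.
So y_c = (12.7²/9.81)^(1/3) = 2.54 m.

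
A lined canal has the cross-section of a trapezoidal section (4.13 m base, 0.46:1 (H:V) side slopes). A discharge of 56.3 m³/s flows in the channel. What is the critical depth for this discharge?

y_c = 2.42 m

At critical depth, Q² T / (g A³) = 1, i.e. A³/T = Q²/g = 56.3²/9.81 = 323.1.
Try y = 2.97 m: A³/T = 633.8 — high.
Try y = 1.82 m: A³/T = 127.3 — low.
Try y = 2.42 m: A³/T = 321.4 — ≈ 323.1.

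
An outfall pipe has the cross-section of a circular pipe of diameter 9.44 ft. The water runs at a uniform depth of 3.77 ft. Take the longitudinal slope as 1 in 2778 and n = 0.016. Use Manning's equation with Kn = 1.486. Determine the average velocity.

For a circular section of diameter D = 9.44 ft at depth y = 3.77 ft, the central angle is θ = 2 arccos(1 − 2y/D) = 2.736 rad. Then A = (D²/8)(θ − sin θ) = 26.09 ft² and P = Dθ/2 = 12.92 ft.
Hydraulic radius R = A/P = 26.09/12.92 = 2.02 ft.
From Manning's equation, V = (1.486/n) R^(2/3) S^(1/2) = (1.486/0.016) × 2.02^(2/3) × 0.00036^(1/2) = 2.82 ft/s.

V = 2.82 ft/s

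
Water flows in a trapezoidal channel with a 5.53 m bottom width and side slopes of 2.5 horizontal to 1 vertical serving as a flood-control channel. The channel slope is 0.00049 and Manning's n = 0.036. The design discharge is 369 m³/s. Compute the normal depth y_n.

y_n = 8.42 m

Manning's equation rearranged: A R^(2/3) = nQ / (1·√S) = 0.036 × 369 / (√0.00049) = 600.1.
Try y = 10.3 m: A R^(2/3) = 977.2 — too large.
Try y = 6.43 m: A R^(2/3) = 317.8 — too small.
Try y = 8.42 m: A R^(2/3) = 600.9 — close enough.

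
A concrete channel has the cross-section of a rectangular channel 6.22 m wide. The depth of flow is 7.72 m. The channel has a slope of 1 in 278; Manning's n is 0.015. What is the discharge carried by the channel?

Q = 326 m³/s

Flow area A = b·y = 6.22 × 7.72 = 48.02 m². Wetted perimeter P = b + 2y = 6.22 + 2×7.72 = 21.66 m.
Hydraulic radius R = A/P = 48.02/21.66 = 2.217 m.
Manning's equation: Q = (1/n) A R^(2/3) S^(1/2) = (1/0.015) × 48.02 × 2.217^(2/3) × 0.003597^(1/2) = 326 m³/s.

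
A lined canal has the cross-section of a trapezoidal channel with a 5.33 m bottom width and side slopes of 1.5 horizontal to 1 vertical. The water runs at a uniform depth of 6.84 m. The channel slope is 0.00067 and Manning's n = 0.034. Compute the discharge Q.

With bottom width b = 5.33 m and side slope z = 1.5: A = (b + zy)y = (5.33 + 1.5×6.84)×6.84 = 106.6 m²; P = b + 2y√(1+z²) = 5.33 + 2×6.84×1.803 = 29.99 m.
Hydraulic radius R = A/P = 106.6/29.99 = 3.555 m.
Manning's equation: Q = (1/n) A R^(2/3) S^(1/2) = (1/0.034) × 106.6 × 3.555^(2/3) × 0.00067^(1/2) = 189 m³/s.

Q = 189 m³/s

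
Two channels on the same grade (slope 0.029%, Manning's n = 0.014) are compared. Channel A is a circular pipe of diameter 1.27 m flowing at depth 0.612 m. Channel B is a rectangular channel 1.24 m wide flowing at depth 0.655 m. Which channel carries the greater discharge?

Channel A: For a circular section of diameter D = 1.27 m at depth y = 0.612 m, the central angle is θ = 2 arccos(1 − 2y/D) = 3.069 rad. Then A = (D²/8)(θ − sin θ) = 0.6042 m² and P = Dθ/2 = 1.949 m. Hydraulic radius R = A/P = 0.6042/1.949 = 0.31 m. Q_A = (1/0.014)·0.6042·0.31^(2/3)·√0.00029 = 0.3366 m³/s.
Channel B: Flow area A = b·y = 1.24 × 0.655 = 0.8122 m². Wetted perimeter P = b + 2y = 1.24 + 2×0.655 = 2.55 m. Hydraulic radius R = A/P = 0.8122/2.55 = 0.3185 m. Q_B = (1/0.014)·0.8122·0.3185^(2/3)·√0.00029 = 0.4608 m³/s.
Q_A = 0.3366 m³/s vs Q_B = 0.4608 m³/s, so channel B carries more.

channel B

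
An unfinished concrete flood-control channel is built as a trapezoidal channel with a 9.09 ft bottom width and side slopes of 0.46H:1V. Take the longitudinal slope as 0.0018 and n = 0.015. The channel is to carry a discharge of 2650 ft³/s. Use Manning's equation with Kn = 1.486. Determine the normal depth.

Manning's equation rearranged: A R^(2/3) = nQ / (1.486·√S) = 0.015 × 2650 / (1.486 × √0.0018) = 630.5.
Try y = 9.25 ft: A R^(2/3) = 320.9 — low.
Try y = 15.4 ft: A R^(2/3) = 803.5 — high.
Try y = 13.5 ft: A R^(2/3) = 629.6 — ≈ 630.5.

y_n = 13.5 ft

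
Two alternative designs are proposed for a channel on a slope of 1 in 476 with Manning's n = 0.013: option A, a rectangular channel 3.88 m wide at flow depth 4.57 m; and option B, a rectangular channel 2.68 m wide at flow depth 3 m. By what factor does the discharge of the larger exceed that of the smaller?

2.85

Channel A: Flow area A = b·y = 3.88 × 4.57 = 17.73 m². Wetted perimeter P = b + 2y = 3.88 + 2×4.57 = 13.02 m. Hydraulic radius R = A/P = 17.73/13.02 = 1.362 m. Q_A = (1/0.013)·17.73·1.362^(2/3)·√0.002101 = 76.81 m³/s.
Channel B: Flow area A = b·y = 2.68 × 3 = 8.04 m². Wetted perimeter P = b + 2y = 2.68 + 2×3 = 8.68 m. Hydraulic radius R = A/P = 8.04/8.68 = 0.9263 m. Q_B = (1/0.013)·8.04·0.9263^(2/3)·√0.002101 = 26.94 m³/s.
The larger discharge is 76.81 m³/s and the smaller is 26.94 m³/s; the ratio is 2.85.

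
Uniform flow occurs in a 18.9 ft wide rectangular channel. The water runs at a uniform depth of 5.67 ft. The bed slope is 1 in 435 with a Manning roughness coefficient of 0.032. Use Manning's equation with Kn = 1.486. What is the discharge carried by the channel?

Flow area A = b·y = 18.9 × 5.67 = 107.2 ft². Wetted perimeter P = b + 2y = 18.9 + 2×5.67 = 30.24 ft.
Hydraulic radius R = A/P = 107.2/30.24 = 3.544 ft.
Manning's equation: Q = (1.486/n) A R^(2/3) S^(1/2) = (1.486/0.032) × 107.2 × 3.544^(2/3) × 0.002299^(1/2) = 555 ft³/s.

Q = 555 ft³/s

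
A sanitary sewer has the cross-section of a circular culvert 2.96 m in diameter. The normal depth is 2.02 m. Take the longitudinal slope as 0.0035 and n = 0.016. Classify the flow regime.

subcritical

For a circular section of diameter D = 2.96 m at depth y = 2.02 m, the central angle is θ = 2 arccos(1 − 2y/D) = 3.889 rad. Then A = (D²/8)(θ − sin θ) = 5.003 m² and P = Dθ/2 = 5.755 m.
Hydraulic radius R = A/P = 5.003/5.755 = 0.8693 m.
V = (1/n) R^(2/3) √S = (1/0.016) × 0.8693^(2/3) × √0.0035 = 3.368 m/s. Hydraulic depth D_h = A/T = 5.003/2.756 = 1.815 m.
Froude number Fr = V/√(g·D_h) = 3.368/√(9.81×1.815) = 0.798, which is less than 1, so the flow is subcritical.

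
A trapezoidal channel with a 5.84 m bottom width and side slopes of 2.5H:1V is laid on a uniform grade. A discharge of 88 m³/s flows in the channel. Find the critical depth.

At critical depth, Q² T / (g A³) = 1, i.e. A³/T = Q²/g = 88²/9.81 = 789.4.
Try y = 1.61 m: A³/T = 288.4 — too small.
Try y = 2.56 m: A³/T = 1651 — too large.
Try y = 2.11 m: A³/T = 787 — matches.

y_c = 2.11 m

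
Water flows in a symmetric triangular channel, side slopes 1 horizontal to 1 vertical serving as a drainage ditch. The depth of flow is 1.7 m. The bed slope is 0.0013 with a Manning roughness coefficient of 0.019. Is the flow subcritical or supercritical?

subcritical

For a triangular section with side slope z = 1: A = zy² = 1×1.7² = 2.89 m²; P = 2y√(1+z²) = 2×1.7×1.414 = 4.808 m.
Hydraulic radius R = A/P = 2.89/4.808 = 0.601 m.
V = (1/n) R^(2/3) √S = (1/0.019) × 0.601^(2/3) × √0.0013 = 1.352 m/s. Hydraulic depth D_h = A/T = 2.89/3.4 = 0.85 m.
Froude number Fr = V/√(g·D_h) = 1.352/√(9.81×0.85) = 0.468, which is less than 1, so the flow is subcritical.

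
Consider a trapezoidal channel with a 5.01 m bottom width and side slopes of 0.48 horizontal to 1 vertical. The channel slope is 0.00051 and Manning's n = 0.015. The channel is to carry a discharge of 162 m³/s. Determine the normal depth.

y_n = 6.66 m

Manning's equation rearranged: A R^(2/3) = nQ / (1·√S) = 0.015 × 162 / (√0.00051) = 107.6.
Trying y = 4.9 m: A R^(2/3) = 62.34 — short.
Trying y = 6.66 m: A R^(2/3) = 107.6 — matches.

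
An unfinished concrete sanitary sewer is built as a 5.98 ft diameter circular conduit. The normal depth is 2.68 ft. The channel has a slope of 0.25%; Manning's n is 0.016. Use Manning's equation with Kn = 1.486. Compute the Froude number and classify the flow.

For a circular section of diameter D = 5.98 ft at depth y = 2.68 ft, the central angle is θ = 2 arccos(1 − 2y/D) = 2.934 rad. Then A = (D²/8)(θ − sin θ) = 12.19 ft² and P = Dθ/2 = 8.772 ft.
Hydraulic radius R = A/P = 12.19/8.772 = 1.39 ft.
V = (1.486/n) R^(2/3) √S = (1.486/0.016) × 1.39^(2/3) × √0.0025 = 5.784 ft/s. Hydraulic depth D_h = A/T = 12.19/5.948 = 2.05 ft.
Froude number Fr = V/√(g·D_h) = 5.784/√(32.2×2.05) = 0.712, which is less than 1, so the flow is subcritical.

subcritical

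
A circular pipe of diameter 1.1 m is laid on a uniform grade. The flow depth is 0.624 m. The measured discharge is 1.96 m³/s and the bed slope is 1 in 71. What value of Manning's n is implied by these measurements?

n = 0.015

For a circular section of diameter D = 1.1 m at depth y = 0.624 m, the central angle is θ = 2 arccos(1 − 2y/D) = 3.412 rad. Then A = (D²/8)(θ − sin θ) = 0.5563 m² and P = Dθ/2 = 1.876 m.
Hydraulic radius R = A/P = 0.5563/1.876 = 0.2965 m.
Rearranging Manning's equation: n = (1/Q) A R^(2/3) S^(1/2) = (1/1.96) × 0.5563 × 0.2965^(2/3) × √0.01408 = 0.015.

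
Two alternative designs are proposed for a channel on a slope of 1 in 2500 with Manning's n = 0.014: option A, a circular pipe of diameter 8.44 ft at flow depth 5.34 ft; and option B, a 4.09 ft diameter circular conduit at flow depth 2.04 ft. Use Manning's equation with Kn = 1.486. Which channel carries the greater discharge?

Channel A: For a circular section of diameter D = 8.44 ft at depth y = 5.34 ft, the central angle is θ = 2 arccos(1 − 2y/D) = 3.679 rad. Then A = (D²/8)(θ − sin θ) = 37.31 ft² and P = Dθ/2 = 15.52 ft. Hydraulic radius R = A/P = 37.31/15.52 = 2.404 ft. Q_A = (1.486/0.014)·37.31·2.404^(2/3)·√0.0004 = 142.1 ft³/s.
Channel B: For a circular section of diameter D = 4.09 ft at depth y = 2.04 ft, the central angle is θ = 2 arccos(1 − 2y/D) = 3.137 rad. Then A = (D²/8)(θ − sin θ) = 6.549 ft² and P = Dθ/2 = 6.415 ft. Hydraulic radius R = A/P = 6.549/6.415 = 1.021 ft. Q_B = (1.486/0.014)·6.549·1.021^(2/3)·√0.0004 = 14.09 ft³/s.
Q_A = 142.1 ft³/s vs Q_B = 14.09 ft³/s, so channel A carries more.

channel A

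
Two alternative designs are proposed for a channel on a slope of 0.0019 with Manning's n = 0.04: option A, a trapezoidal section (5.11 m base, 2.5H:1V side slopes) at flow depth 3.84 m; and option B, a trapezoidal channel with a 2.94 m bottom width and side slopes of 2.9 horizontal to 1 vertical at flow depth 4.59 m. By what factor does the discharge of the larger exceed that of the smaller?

Channel A: With bottom width b = 5.11 m and side slope z = 2.5: A = (b + zy)y = (5.11 + 2.5×3.84)×3.84 = 56.49 m²; P = b + 2y√(1+z²) = 5.11 + 2×3.84×2.693 = 25.79 m. Hydraulic radius R = A/P = 56.49/25.79 = 2.19 m. Q_A = (1/0.04)·56.49·2.19^(2/3)·√0.0019 = 103.8 m³/s.
Channel B: With bottom width b = 2.94 m and side slope z = 2.9: A = (b + zy)y = (2.94 + 2.9×4.59)×4.59 = 74.59 m²; P = b + 2y√(1+z²) = 2.94 + 2×4.59×3.068 = 31.1 m. Hydraulic radius R = A/P = 74.59/31.1 = 2.398 m. Q_B = (1/0.04)·74.59·2.398^(2/3)·√0.0019 = 145.6 m³/s.
The larger discharge is 145.6 m³/s and the smaller is 103.8 m³/s; the ratio is 1.4.

1.4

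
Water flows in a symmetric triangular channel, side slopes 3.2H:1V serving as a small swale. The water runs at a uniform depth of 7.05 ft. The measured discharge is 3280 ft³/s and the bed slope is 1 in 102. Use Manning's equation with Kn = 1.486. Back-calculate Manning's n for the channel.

For a triangular section with side slope z = 3.2: A = zy² = 3.2×7.05² = 159 ft²; P = 2y√(1+z²) = 2×7.05×3.353 = 47.27 ft.
Hydraulic radius R = A/P = 159/47.27 = 3.365 ft.
Rearranging Manning's equation: n = (1.486/Q) A R^(2/3) S^(1/2) = (1.486/3280) × 159 × 3.365^(2/3) × √0.009804 = 0.016.

n = 0.016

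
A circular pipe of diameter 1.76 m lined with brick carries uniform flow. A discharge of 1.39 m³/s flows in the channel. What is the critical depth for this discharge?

At critical depth, Q² T / (g A³) = 1, i.e. A³/T = Q²/g = 1.39²/9.81 = 0.197.
Trying y = 0.489 m: A³/T = 0.1065 — low.
Trying y = 0.573 m: A³/T = 0.1968 — ≈ 0.197.

y_c = 0.573 m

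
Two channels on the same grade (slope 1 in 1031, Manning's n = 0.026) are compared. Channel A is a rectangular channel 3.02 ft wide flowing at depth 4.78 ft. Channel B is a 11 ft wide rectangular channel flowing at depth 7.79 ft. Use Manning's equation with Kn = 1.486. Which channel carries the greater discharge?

channel B

Channel A: Flow area A = b·y = 3.02 × 4.78 = 14.44 ft². Wetted perimeter P = b + 2y = 3.02 + 2×4.78 = 12.58 ft. Hydraulic radius R = A/P = 14.44/12.58 = 1.148 ft. Q_A = (1.486/0.026)·14.44·1.148^(2/3)·√0.0009699 = 28.16 ft³/s.
Channel B: Flow area A = b·y = 11 × 7.79 = 85.69 ft². Wetted perimeter P = b + 2y = 11 + 2×7.79 = 26.58 ft. Hydraulic radius R = A/P = 85.69/26.58 = 3.224 ft. Q_B = (1.486/0.026)·85.69·3.224^(2/3)·√0.0009699 = 332.9 ft³/s.
Q_A = 28.16 ft³/s vs Q_B = 332.9 ft³/s, so channel B carries more.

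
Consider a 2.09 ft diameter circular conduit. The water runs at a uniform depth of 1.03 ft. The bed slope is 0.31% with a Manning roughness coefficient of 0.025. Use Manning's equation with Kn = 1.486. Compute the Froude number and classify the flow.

subcritical

For a circular section of diameter D = 2.09 ft at depth y = 1.03 ft, the central angle is θ = 2 arccos(1 − 2y/D) = 3.113 rad. Then A = (D²/8)(θ − sin θ) = 1.684 ft² and P = Dθ/2 = 3.253 ft.
Hydraulic radius R = A/P = 1.684/3.253 = 0.5177 ft.
V = (1.486/n) R^(2/3) √S = (1.486/0.025) × 0.5177^(2/3) × √0.0031 = 2.134 ft/s. Hydraulic depth D_h = A/T = 1.684/2.09 = 0.8058 ft.
Froude number Fr = V/√(g·D_h) = 2.134/√(32.2×0.8058) = 0.419, which is less than 1, so the flow is subcritical.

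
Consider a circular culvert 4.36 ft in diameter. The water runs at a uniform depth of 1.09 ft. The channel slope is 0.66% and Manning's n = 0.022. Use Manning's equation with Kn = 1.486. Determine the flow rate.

Q = 11.9 ft³/s

For a circular section of diameter D = 4.36 ft at depth y = 1.09 ft, the central angle is θ = 2 arccos(1 − 2y/D) = 2.094 rad. Then A = (D²/8)(θ − sin θ) = 2.919 ft² and P = Dθ/2 = 4.566 ft.
Hydraulic radius R = A/P = 2.919/4.566 = 0.6393 ft.
Manning's equation: Q = (1.486/n) A R^(2/3) S^(1/2) = (1.486/0.022) × 2.919 × 0.6393^(2/3) × 0.0066^(1/2) = 11.9 ft³/s.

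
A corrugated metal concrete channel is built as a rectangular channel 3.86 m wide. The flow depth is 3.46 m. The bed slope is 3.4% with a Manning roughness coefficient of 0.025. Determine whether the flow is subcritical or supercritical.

supercritical

Flow area A = b·y = 3.86 × 3.46 = 13.36 m². Wetted perimeter P = b + 2y = 3.86 + 2×3.46 = 10.78 m.
Hydraulic radius R = A/P = 13.36/10.78 = 1.239 m.
V = (1/n) R^(2/3) √S = (1/0.025) × 1.239^(2/3) × √0.034 = 8.508 m/s. Hydraulic depth D_h = A/T = 13.36/3.86 = 3.46 m.
Froude number Fr = V/√(g·D_h) = 8.508/√(9.81×3.46) = 1.46, which is greater than 1, so the flow is supercritical.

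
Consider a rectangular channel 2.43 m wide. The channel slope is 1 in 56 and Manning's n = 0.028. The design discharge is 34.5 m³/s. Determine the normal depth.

Manning's equation rearranged: A R^(2/3) = nQ / (1·√S) = 0.028 × 34.5 / (√0.01786) = 7.229.
Try y = 3.51 m: A R^(2/3) = 7.966 — high.
Try y = 2.28 m: A R^(2/3) = 4.745 — low.
Try y = 3.23 m: A R^(2/3) = 7.223 — matches.

y_n = 3.23 m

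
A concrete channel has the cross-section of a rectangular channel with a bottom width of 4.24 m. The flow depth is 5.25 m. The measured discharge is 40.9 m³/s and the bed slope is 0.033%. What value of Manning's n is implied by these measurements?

n = 0.013

Flow area A = b·y = 4.24 × 5.25 = 22.26 m². Wetted perimeter P = b + 2y = 4.24 + 2×5.25 = 14.74 m.
Hydraulic radius R = A/P = 22.26/14.74 = 1.51 m.
Rearranging Manning's equation: n = (1/Q) A R^(2/3) S^(1/2) = (1/40.9) × 22.26 × 1.51^(2/3) × √0.00033 = 0.013.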